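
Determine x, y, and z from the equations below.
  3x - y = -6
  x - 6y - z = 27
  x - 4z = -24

x = -4, y = -6, z = 5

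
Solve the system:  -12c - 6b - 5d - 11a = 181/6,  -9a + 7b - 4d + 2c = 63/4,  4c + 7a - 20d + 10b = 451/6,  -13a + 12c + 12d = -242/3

Row-reduce the augmented matrix:
R1 ← R1 / (-11).
R2 ← R2 + 9·R1.
R3 ← R3 − 7·R1.
R4 ← R4 + 13·R1.
R2 ← R2 / (131/11).
R1 ← R1 − 6/11·R2.
R3 ← R3 − 68/11·R2.
R4 ← R4 − 78/11·R2.
R3 ← R3 / (-1280/131).
R1 ← R1 − 72/131·R3.
R2 ← R2 − 130/131·R3.
R4 ← R4 − 2508/131·R3.
R4 ← R4 / (-8851/320).
R1 ← R1 + 137/160·R4.
R2 ← R2 + 301/128·R4.
R3 ← R3 − 3043/1280·R4.
Reading off the reduced rows gives a = 2/3, b = 9/4, c = -3, d = -3.

a = 2/3, b = 9/4, c = -3, d = -3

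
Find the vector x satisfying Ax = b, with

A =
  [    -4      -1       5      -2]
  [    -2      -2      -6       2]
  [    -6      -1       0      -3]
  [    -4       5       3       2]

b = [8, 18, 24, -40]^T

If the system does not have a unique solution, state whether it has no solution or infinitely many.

Row-reduce the augmented matrix:
R1 ← R1 / (-4).
R2 ← R2 + 2·R1.
R3 ← R3 + 6·R1.
R4 ← R4 + 4·R1.
R2 ← R2 / (-3/2).
R1 ← R1 − 1/4·R2.
R3 ← R3 − 1/2·R2.
R4 ← R4 − 6·R2.
R3 ← R3 / (-31/3).
R1 ← R1 + 8/3·R3.
R2 ← R2 − 17/3·R3.
R4 ← R4 + 36·R3.
R4 ← R4 / (388/31).
R1 ← R1 − 23/31·R4.
R2 ← R2 + 45/31·R4.
R3 ← R3 + 3/31·R4.
Reading off the reduced rows gives x_1 = -1, x_2 = -6, x_3 = -2, x_4 = -4.

x_1 = -1, x_2 = -6, x_3 = -2, x_4 = -4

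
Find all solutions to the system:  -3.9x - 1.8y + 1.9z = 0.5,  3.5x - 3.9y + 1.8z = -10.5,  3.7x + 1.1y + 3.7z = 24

Row-reduce the augmented matrix:
R1 ← R1 / (-39/10).
R2 ← R2 − 7/2·R1.
R3 ← R3 − 37/10·R1.
R2 ← R2 / (-717/130).
R1 ← R1 − 6/13·R2.
R3 ← R3 + 79/130·R2.
R3 ← R3 / (110053/21510).
R1 ← R1 + 139/717·R3.
R2 ← R2 + 1367/2151·R3.
Reading off the reduced rows gives x = 0, y = 5, z = 5.

x = 0, y = 5, z = 5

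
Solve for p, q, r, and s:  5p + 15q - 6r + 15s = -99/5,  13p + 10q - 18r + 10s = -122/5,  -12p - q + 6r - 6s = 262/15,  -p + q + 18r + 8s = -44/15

p = 0, q = 4/3, r = 4/5, s = -7/3

Row-reduce the augmented matrix:
R1 ← R1 / (5).
R2 ← R2 − 13·R1.
R3 ← R3 + 12·R1.
R4 ← R4 + 1·R1.
R2 ← R2 / (-29).
R1 ← R1 − 3·R2.
R3 ← R3 − 35·R2.
R4 ← R4 − 4·R2.
R3 ← R3 / (-1638/145).
R1 ← R1 + 42/29·R3.
R2 ← R2 − 12/145·R3.
R4 ← R4 − 2388/145·R3.
R4 ← R4 / (-79/273).
R1 ← R1 − 25/39·R4.
R2 ← R2 − 263/273·R4.
R3 ← R3 − 725/1638·R4.
Reading off the reduced rows gives p = 0, q = 4/3, r = 4/5, s = -7/3.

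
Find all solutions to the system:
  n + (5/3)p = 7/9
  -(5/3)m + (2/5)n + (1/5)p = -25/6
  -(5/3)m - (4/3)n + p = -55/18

m = 5/2, n = -1/3, p = 2/3

Row-reduce the augmented matrix:
Swap R1 and R2.
R1 ← R1 / (-5/3).
R3 ← R3 + 5/3·R1.
R1 ← R1 + 6/25·R2.
R3 ← R3 + 26/15·R2.
R3 ← R3 / (166/45).
R1 ← R1 − 7/25·R3.
R2 ← R2 − 5/3·R3.
Reading off the reduced rows gives m = 5/2, n = -1/3, p = 2/3.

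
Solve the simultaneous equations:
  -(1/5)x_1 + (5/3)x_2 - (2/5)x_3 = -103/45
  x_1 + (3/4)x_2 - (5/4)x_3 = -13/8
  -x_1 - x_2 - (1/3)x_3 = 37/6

Row-reduce the augmented matrix:
R1 ← R1 / (-1/5).
R2 ← R2 − 1·R1.
R3 ← R3 + 1·R1.
R2 ← R2 / (109/12).
R1 ← R1 + 25/3·R2.
R3 ← R3 + 28/3·R2.
R3 ← R3 / (-547/327).
R1 ← R1 + 107/109·R3.
R2 ← R2 + 39/109·R3.
Reading off the reduced rows gives x_1 = -3, x_2 = -7/3, x_3 = -5/2.

x_1 = -3, x_2 = -7/3, x_3 = -5/2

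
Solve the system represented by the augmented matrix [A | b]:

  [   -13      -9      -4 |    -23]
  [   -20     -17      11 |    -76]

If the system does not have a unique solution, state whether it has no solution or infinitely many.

Row-reduce:
R1 ← R1 / (-13).
R2 ← R2 + 20·R1.
R2 ← R2 / (-41/13).
R1 ← R1 − 9/13·R2.
Rank is 2 with 3 unknowns, leaving x_3 free.

infinitely many solutions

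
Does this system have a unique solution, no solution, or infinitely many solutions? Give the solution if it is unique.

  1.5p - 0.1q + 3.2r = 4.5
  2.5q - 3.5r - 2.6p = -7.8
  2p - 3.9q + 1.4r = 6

Row-reduce the augmented matrix:
R1 ← R1 / (3/2).
R2 ← R2 + 13/5·R1.
R3 ← R3 − 2·R1.
R2 ← R2 / (349/150).
R1 ← R1 + 1/15·R2.
R3 ← R3 + 113/30·R2.
R3 ← R3 / (1559/3490).
R1 ← R1 − 765/349·R3.
R2 ← R2 − 307/349·R3.
Reading off the reduced rows gives p = 3, q = 0, r = 0.

p = 3, q = 0, r = 0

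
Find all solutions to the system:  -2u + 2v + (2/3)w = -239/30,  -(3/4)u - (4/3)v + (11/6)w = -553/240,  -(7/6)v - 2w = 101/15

u = 5/4, v = -2, w = -11/5

Row-reduce the augmented matrix:
R1 ← R1 / (-2).
R2 ← R2 + 3/4·R1.
R2 ← R2 / (-25/12).
R1 ← R1 + 1·R2.
R3 ← R3 + 7/6·R2.
R3 ← R3 / (-433/150).
R1 ← R1 + 82/75·R3.
R2 ← R2 + 19/25·R3.
Reading off the reduced rows gives u = 5/4, v = -2, w = -11/5.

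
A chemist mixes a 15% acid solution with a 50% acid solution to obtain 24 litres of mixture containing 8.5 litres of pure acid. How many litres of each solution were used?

litres of solution A: 10, litres of solution B: 14

Let a = litres of solution A, b = litres of solution B.
  a + b = 24
  (3/20)a + (1/2)b = 17/2
From equation 1: a = 24 − b.
Substitute into equation 2 and solve: b = 14.
Then a = 10.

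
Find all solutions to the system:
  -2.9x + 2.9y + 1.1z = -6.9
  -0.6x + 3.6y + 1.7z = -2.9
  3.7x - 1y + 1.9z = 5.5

Row-reduce the augmented matrix:
R1 ← R1 / (-29/10).
R2 ← R2 + 3/5·R1.
R3 ← R3 − 37/10·R1.
R2 ← R2 / (3).
R1 ← R1 + 1·R2.
R3 ← R3 − 27/10·R2.
R3 ← R3 / (5737/2900).
R1 ← R1 − 97/870·R3.
R2 ← R2 − 427/870·R3.
Reading off the reduced rows gives x = 2, y = 0, z = -1.

x = 2, y = 0, z = -1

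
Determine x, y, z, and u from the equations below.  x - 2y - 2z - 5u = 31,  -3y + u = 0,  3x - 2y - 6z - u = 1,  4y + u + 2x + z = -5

x = 3, y = -2, z = 3, u = -6

Row-reduce the augmented matrix:
R3 ← R3 − 3·R1.
R4 ← R4 − 2·R1.
R2 ← R2 / (-3).
R1 ← R1 + 2·R2.
R3 ← R3 − 4·R2.
R4 ← R4 − 8·R2.
Swap R3 and R4.
R3 ← R3 / (5).
R1 ← R1 + 2·R3.
R4 ← R4 / (46/3).
R1 ← R1 + 1/5·R4.
R2 ← R2 + 1/3·R4.
R3 ← R3 − 41/15·R4.
Reading off the reduced rows gives x = 3, y = -2, z = 3, u = -6.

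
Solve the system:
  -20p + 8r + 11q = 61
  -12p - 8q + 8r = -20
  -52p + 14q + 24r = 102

infinitely many solutions

Row-reduce:
R1 ← R1 / (-20).
R2 ← R2 + 12·R1.
R3 ← R3 + 52·R1.
R2 ← R2 / (-73/5).
R1 ← R1 + 11/20·R2.
R3 ← R3 + 73/5·R2.
Rank is 2 with 3 unknowns, leaving r free.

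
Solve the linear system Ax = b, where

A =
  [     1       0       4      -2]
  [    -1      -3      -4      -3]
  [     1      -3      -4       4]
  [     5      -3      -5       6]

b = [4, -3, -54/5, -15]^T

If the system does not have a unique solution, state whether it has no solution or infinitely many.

Row-reduce the augmented matrix:
R2 ← R2 + 1·R1.
R3 ← R3 − 1·R1.
R4 ← R4 − 5·R1.
R2 ← R2 / (-3).
R3 ← R3 + 3·R2.
R4 ← R4 + 3·R2.
R3 ← R3 / (-8).
R1 ← R1 − 4·R3.
R4 ← R4 + 25·R3.
R4 ← R4 / (-107/8).
R1 ← R1 − 7/2·R4.
R2 ← R2 − 5/3·R4.
R3 ← R3 + 11/8·R4.
Reading off the reduced rows gives x_1 = -2/5, x_2 = 4/3, x_3 = 3/5, x_4 = -1.

x_1 = -2/5, x_2 = 4/3, x_3 = 3/5, x_4 = -1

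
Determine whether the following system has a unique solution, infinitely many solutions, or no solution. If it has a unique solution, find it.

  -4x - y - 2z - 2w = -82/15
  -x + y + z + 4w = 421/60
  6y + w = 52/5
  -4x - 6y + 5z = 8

Row-reduce the augmented matrix:
R1 ← R1 / (-4).
R2 ← R2 + 1·R1.
R4 ← R4 + 4·R1.
R2 ← R2 / (5/4).
R1 ← R1 − 1/4·R2.
R3 ← R3 − 6·R2.
R4 ← R4 + 5·R2.
R3 ← R3 / (-36/5).
R1 ← R1 − 1/5·R3.
R2 ← R2 − 6/5·R3.
R4 ← R4 − 13·R3.
R4 ← R4 / (-619/36).
R1 ← R1 + 35/36·R4.
R2 ← R2 − 1/6·R4.
R3 ← R3 − 103/36·R4.
Reading off the reduced rows gives x = -3/4, y = 5/3, z = 3, w = 2/5.

x = -3/4, y = 5/3, z = 3, w = 2/5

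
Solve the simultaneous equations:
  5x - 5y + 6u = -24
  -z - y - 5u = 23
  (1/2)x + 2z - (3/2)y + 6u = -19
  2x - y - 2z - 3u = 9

no solution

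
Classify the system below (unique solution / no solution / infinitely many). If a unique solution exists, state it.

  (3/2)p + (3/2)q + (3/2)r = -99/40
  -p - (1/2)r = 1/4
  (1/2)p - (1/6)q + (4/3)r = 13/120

Row-reduce the augmented matrix:
R1 ← R1 / (3/2).
R2 ← R2 + 1·R1.
R3 ← R3 − 1/2·R1.
R1 ← R1 − 1·R2.
R3 ← R3 + 2/3·R2.
R3 ← R3 / (7/6).
R1 ← R1 − 1/2·R3.
R2 ← R2 − 1/2·R3.
Reading off the reduced rows gives p = -1/4, q = -7/5, r = 0.

p = -1/4, q = -7/5, r = 0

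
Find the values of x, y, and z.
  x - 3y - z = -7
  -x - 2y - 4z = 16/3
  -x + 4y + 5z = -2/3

Row-reduce the augmented matrix:
R2 ← R2 + 1·R1.
R3 ← R3 + 1·R1.
R2 ← R2 / (-5).
R1 ← R1 + 3·R2.
R3 ← R3 − 1·R2.
R3 ← R3 / (3).
R1 ← R1 − 2·R3.
R2 ← R2 − 1·R3.
Reading off the reduced rows gives x = -2/3, y = 3, z = -8/3.

x = -2/3, y = 3, z = -8/3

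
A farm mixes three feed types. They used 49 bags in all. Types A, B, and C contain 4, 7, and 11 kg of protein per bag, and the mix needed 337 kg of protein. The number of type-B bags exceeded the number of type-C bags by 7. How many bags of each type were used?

Let a = type-A bags, b = type-B bags, c = type-C bags.
  b + a + c = 49
  4a + 7b + 11c = 337
  b - c = 7
Row-reduce the augmented matrix:
R2 ← R2 − 4·R1.
R2 ← R2 / (3).
R1 ← R1 − 1·R2.
R3 ← R3 − 1·R2.
R3 ← R3 / (-10/3).
R1 ← R1 + 4/3·R3.
R2 ← R2 − 7/3·R3.
Reading off the reduced rows gives a = 18, b = 19, c = 12.

type-A bags: 18, type-B bags: 19, type-C bags: 12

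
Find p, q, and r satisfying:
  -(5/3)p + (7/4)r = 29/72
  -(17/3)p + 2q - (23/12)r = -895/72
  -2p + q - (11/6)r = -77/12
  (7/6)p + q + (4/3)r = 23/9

p = 4/3, q = -1, r = 3/2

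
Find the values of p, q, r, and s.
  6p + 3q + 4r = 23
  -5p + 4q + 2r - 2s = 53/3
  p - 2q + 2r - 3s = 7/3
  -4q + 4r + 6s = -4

Row-reduce the augmented matrix:
R1 ← R1 / (6).
R2 ← R2 + 5·R1.
R3 ← R3 − 1·R1.
R2 ← R2 / (13/2).
R1 ← R1 − 1/2·R2.
R3 ← R3 + 5/2·R2.
R4 ← R4 + 4·R2.
R3 ← R3 / (44/13).
R1 ← R1 − 10/39·R3.
R2 ← R2 − 32/39·R3.
R4 ← R4 − 284/39·R3.
R4 ← R4 / (425/33).
R1 ← R1 − 29/66·R4.
R2 ← R2 − 20/33·R4.
R3 ← R3 + 49/44·R4.
Reading off the reduced rows gives p = 1/3, q = 3, r = 3, s = -2/3.

p = 1/3, q = 3, r = 3, s = -2/3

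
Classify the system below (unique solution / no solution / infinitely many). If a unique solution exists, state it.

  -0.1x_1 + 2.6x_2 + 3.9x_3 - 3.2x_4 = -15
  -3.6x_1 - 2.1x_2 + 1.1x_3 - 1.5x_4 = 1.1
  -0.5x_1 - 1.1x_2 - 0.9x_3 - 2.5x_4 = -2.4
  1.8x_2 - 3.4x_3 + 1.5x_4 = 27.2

x_1 = -5, x_2 = 4, x_3 = -5, x_4 = 2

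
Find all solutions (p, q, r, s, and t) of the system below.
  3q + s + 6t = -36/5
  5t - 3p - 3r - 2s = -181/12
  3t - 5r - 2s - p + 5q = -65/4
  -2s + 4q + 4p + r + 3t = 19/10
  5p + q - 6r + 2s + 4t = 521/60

p = 11/4, q = -7/5, r = 1/2, s = 1, t = -2/3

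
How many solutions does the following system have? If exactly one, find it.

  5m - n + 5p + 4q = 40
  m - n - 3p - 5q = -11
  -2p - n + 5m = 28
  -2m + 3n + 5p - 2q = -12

Row-reduce the augmented matrix:
R1 ← R1 / (5).
R2 ← R2 − 1·R1.
R3 ← R3 − 5·R1.
R4 ← R4 + 2·R1.
R2 ← R2 / (-4/5).
R1 ← R1 + 1/5·R2.
R4 ← R4 − 13/5·R2.
R3 ← R3 / (-7).
R1 ← R1 − 2·R3.
R2 ← R2 − 5·R3.
R4 ← R4 + 6·R3.
R4 ← R4 / (-443/28).
R1 ← R1 − 31/28·R4.
R2 ← R2 − 123/28·R4.
R3 ← R3 − 4/7·R4.
Reading off the reduced rows gives m = 6, n = 2, p = 0, q = 3.

m = 6, n = 2, p = 0, q = 3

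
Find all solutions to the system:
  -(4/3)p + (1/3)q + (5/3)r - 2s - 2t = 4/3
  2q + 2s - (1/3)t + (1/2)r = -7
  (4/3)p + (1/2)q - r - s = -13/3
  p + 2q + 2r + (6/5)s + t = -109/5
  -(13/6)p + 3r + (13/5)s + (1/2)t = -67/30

infinitely many solutions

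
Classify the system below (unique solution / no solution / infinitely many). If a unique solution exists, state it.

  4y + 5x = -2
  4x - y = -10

x = -2, y = 2

Row-reduce the augmented matrix:
R1 ← R1 / (5).
R2 ← R2 − 4·R1.
R2 ← R2 / (-21/5).
R1 ← R1 − 4/5·R2.
Reading off the reduced rows gives x = -2, y = 2.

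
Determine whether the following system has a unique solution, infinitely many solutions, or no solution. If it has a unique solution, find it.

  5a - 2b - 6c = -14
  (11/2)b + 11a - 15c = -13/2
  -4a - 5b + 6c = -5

Row-reduce:
R1 ← R1 / (5).
R2 ← R2 − 11·R1.
R3 ← R3 + 4·R1.
R2 ← R2 / (99/10).
R1 ← R1 + 2/5·R2.
R3 ← R3 + 33/5·R2.
Rank is 2 with 3 unknowns, leaving c free.

infinitely many solutions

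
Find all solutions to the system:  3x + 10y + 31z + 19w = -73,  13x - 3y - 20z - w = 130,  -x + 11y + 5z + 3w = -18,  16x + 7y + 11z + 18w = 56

no solution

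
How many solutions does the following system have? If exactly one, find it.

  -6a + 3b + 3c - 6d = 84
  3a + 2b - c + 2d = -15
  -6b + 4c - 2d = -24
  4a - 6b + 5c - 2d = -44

a = -5, b = 6, c = 0, d = -6

Row-reduce the augmented matrix:
R1 ← R1 / (-6).
R2 ← R2 − 3·R1.
R4 ← R4 − 4·R1.
R2 ← R2 / (7/2).
R1 ← R1 + 1/2·R2.
R3 ← R3 + 6·R2.
R4 ← R4 + 4·R2.
R3 ← R3 / (34/7).
R1 ← R1 + 3/7·R3.
R2 ← R2 − 1/7·R3.
R4 ← R4 − 53/7·R3.
R4 ← R4 / (-23/17).
R1 ← R1 − 9/17·R4.
R2 ← R2 + 3/17·R4.
R3 ← R3 + 13/17·R4.
Reading off the reduced rows gives a = -5, b = 6, c = 0, d = -6.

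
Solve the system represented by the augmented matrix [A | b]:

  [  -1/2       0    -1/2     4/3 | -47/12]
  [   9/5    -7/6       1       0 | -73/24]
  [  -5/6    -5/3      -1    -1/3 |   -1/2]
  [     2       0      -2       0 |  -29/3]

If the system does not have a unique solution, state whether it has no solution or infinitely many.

x_1 = -5/2, x_2 = 3/4, x_3 = 7/3, x_4 = -3

Row-reduce the augmented matrix:
R1 ← R1 / (-1/2).
R2 ← R2 − 9/5·R1.
R3 ← R3 + 5/6·R1.
R4 ← R4 − 2·R1.
R2 ← R2 / (-7/6).
R3 ← R3 + 5/3·R2.
R3 ← R3 / (41/42).
R1 ← R1 − 1·R3.
R2 ← R2 − 24/35·R3.
R4 ← R4 + 4·R3.
R4 ← R4 / (-4088/123).
R1 ← R1 − 286/41·R4.
R2 ← R2 − 512/205·R4.
R3 ← R3 + 1186/123·R4.
Reading off the reduced rows gives x_1 = -5/2, x_2 = 3/4, x_3 = 7/3, x_4 = -3.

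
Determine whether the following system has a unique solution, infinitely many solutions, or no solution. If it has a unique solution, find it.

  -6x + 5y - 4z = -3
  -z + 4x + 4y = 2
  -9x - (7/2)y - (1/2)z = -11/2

no solution

Row-reduce:
R1 ← R1 / (-6).
R2 ← R2 − 4·R1.
R3 ← R3 + 9·R1.
R2 ← R2 / (22/3).
R1 ← R1 + 5/6·R2.
R3 ← R3 + 11·R2.
Row 3 reduces to 0 = -1, a contradiction. The system is inconsistent.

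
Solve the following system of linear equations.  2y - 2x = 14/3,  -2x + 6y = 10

x = -1, y = 4/3

Row-reduce the augmented matrix:
R1 ← R1 / (-2).
R2 ← R2 + 2·R1.
R2 ← R2 / (4).
R1 ← R1 + 1·R2.
Reading off the reduced rows gives x = -1, y = 4/3.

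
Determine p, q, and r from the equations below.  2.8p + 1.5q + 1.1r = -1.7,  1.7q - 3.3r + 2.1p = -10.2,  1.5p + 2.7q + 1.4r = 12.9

p = -5, q = 6, r = 3

Row-reduce the augmented matrix:
R1 ← R1 / (14/5).
R2 ← R2 − 21/10·R1.
R3 ← R3 − 3/2·R1.
R2 ← R2 / (23/40).
R1 ← R1 − 15/28·R2.
R3 ← R3 − 531/280·R2.
R3 ← R3 / (23209/1610).
R1 ← R1 − 682/161·R3.
R2 ← R2 + 165/23·R3.
Reading off the reduced rows gives p = -5, q = 6, r = 3.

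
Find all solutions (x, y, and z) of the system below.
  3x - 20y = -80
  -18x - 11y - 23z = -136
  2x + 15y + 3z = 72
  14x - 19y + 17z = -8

Row-reduce the augmented matrix:
R1 ← R1 / (3).
R2 ← R2 + 18·R1.
R3 ← R3 − 2·R1.
R4 ← R4 − 14·R1.
R2 ← R2 / (-131).
R1 ← R1 + 20/3·R2.
R3 ← R3 − 85/3·R2.
R4 ← R4 − 223/3·R2.
R3 ← R3 / (-776/393).
R1 ← R1 − 460/393·R3.
R2 ← R2 − 23/131·R3.
R4 ← R4 − 1552/393·R3.
R4 reduces to 0 = 0, so the extra equation is consistent.
Reading off the reduced rows gives x = 0, y = 4, z = 4.

x = 0, y = 4, z = 4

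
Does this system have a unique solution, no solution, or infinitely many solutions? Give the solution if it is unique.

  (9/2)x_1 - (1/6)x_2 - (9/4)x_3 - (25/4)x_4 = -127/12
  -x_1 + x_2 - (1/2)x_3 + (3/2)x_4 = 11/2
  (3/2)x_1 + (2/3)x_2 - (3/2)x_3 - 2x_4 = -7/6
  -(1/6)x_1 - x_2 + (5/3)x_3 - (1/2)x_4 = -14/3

infinitely many solutions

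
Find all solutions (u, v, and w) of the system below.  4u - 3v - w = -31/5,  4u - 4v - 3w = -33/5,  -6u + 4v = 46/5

Row-reduce the augmented matrix:
R1 ← R1 / (4).
R2 ← R2 − 4·R1.
R3 ← R3 + 6·R1.
R2 ← R2 / (-1).
R1 ← R1 + 3/4·R2.
R3 ← R3 + 1/2·R2.
R3 ← R3 / (-1/2).
R1 ← R1 − 5/4·R3.
R2 ← R2 − 2·R3.
Reading off the reduced rows gives u = -1, v = 4/5, w = -1/5.

u = -1, v = 4/5, w = -1/5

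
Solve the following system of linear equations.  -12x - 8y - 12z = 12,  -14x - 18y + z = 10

Row-reduce:
R1 ← R1 / (-12).
R2 ← R2 + 14·R1.
R2 ← R2 / (-26/3).
R1 ← R1 − 2/3·R2.
Rank is 2 with 3 unknowns, leaving z free.

infinitely many solutions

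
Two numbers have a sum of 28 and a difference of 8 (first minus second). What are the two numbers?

first number: 18, second number: 10

Let x = first number, y = second number.
  x + y = 28
  x - y = 8
Row-reduce the augmented matrix:
R2 ← R2 − 1·R1.
R2 ← R2 / (-2).
R1 ← R1 − 1·R2.
Reading off the reduced rows gives x = 18, y = 10.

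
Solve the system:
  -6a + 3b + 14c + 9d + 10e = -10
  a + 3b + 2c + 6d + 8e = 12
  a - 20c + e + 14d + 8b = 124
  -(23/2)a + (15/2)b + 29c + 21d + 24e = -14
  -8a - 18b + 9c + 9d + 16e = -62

infinitely many solutions

Row-reduce:
R1 ← R1 / (-6).
R2 ← R2 − 1·R1.
R3 ← R3 − 1·R1.
R4 ← R4 + 23/2·R1.
R5 ← R5 + 8·R1.
R2 ← R2 / (7/2).
R1 ← R1 + 1/2·R2.
R3 ← R3 − 17/2·R2.
R4 ← R4 − 7/4·R2.
R5 ← R5 + 22·R2.
R3 ← R3 / (-592/21).
R1 ← R1 + 12/7·R3.
R2 ← R2 − 26/21·R3.
R5 ← R5 − 123/7·R3.
Swap R4 and R5.
R4 ← R4 / (25131/592).
R1 ← R1 + 39/148·R4.
R2 ← R2 − 599/296·R4.
R3 ← R3 − 57/592·R4.
Rank is 4 with 5 unknowns, leaving e free.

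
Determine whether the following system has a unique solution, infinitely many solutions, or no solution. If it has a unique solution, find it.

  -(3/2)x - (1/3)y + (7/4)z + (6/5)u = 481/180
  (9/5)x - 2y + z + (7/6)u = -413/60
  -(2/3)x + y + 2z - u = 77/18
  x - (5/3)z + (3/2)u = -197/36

x = -8/3, y = 1/3, z = 1/3, u = -3/2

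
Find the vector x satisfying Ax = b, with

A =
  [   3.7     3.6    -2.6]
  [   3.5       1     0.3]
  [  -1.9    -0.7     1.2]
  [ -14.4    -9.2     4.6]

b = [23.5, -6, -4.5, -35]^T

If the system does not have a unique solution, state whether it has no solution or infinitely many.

x_1 = -3, x_2 = 6, x_3 = -5

Row-reduce the augmented matrix:
R1 ← R1 / (37/10).
R2 ← R2 − 7/2·R1.
R3 ← R3 + 19/10·R1.
R4 ← R4 + 72/5·R1.
R2 ← R2 / (-89/37).
R1 ← R1 − 36/37·R2.
R3 ← R3 − 85/74·R2.
R4 ← R4 − 178/37·R2.
R3 ← R3 / (421/356).
R1 ← R1 − 184/445·R3.
R2 ← R2 + 1021/890·R3.
R4 reduces to 0 = 0, so the extra equation is consistent.
Reading off the reduced rows gives x_1 = -3, x_2 = 6, x_3 = -5.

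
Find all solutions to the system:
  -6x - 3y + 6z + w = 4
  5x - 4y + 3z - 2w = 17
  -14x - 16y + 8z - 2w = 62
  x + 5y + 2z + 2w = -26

no solution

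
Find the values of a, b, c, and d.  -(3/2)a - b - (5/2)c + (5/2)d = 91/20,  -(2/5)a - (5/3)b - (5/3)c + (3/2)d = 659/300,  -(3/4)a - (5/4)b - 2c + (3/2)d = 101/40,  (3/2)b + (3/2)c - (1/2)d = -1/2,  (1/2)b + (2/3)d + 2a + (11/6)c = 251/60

a = 9/5, b = 3/2, c = -1, d = 5/2

Row-reduce the augmented matrix:
R1 ← R1 / (-3/2).
R2 ← R2 + 2/5·R1.
R3 ← R3 + 3/4·R1.
R5 ← R5 − 2·R1.
R2 ← R2 / (-7/5).
R1 ← R1 − 2/3·R2.
R3 ← R3 + 3/4·R2.
R4 ← R4 − 3/2·R2.
R5 ← R5 + 5/6·R2.
R3 ← R3 / (-3/14).
R1 ← R1 − 25/21·R3.
R2 ← R2 − 5/7·R3.
R4 ← R4 − 3/7·R3.
R5 ← R5 + 19/21·R3.
Swap R4 and R5.
R4 ← R4 / (13/3).
R1 ← R1 + 85/36·R4.
R2 ← R2 + 5/4·R4.
R3 ← R3 − 11/12·R4.
R5 reduces to 0 = 0, so the extra equation is consistent.
Reading off the reduced rows gives a = 9/5, b = 3/2, c = -1, d = 5/2.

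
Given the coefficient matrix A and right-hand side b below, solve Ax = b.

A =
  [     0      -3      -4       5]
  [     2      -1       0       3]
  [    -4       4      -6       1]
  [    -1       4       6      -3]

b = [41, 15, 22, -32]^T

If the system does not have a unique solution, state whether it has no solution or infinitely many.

Row-reduce the augmented matrix:
Swap R1 and R2.
R1 ← R1 / (2).
R3 ← R3 + 4·R1.
R4 ← R4 + 1·R1.
R2 ← R2 / (-3).
R1 ← R1 + 1/2·R2.
R3 ← R3 − 2·R2.
R4 ← R4 − 7/2·R2.
R3 ← R3 / (-26/3).
R1 ← R1 − 2/3·R3.
R2 ← R2 − 4/3·R3.
R4 ← R4 − 4/3·R3.
R4 ← R4 / (77/13).
R1 ← R1 − 19/13·R4.
R2 ← R2 + 1/13·R4.
R3 ← R3 + 31/26·R4.
Reading off the reduced rows gives x_1 = -2, x_2 = -1, x_3 = -2, x_4 = 6.

x_1 = -2, x_2 = -1, x_3 = -2, x_4 = 6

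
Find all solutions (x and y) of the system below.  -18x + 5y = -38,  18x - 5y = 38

infinitely many solutions

Row-reduce:
R1 ← R1 / (-18).
R2 ← R2 − 18·R1.
Rank is 1 with 2 unknowns, leaving y free.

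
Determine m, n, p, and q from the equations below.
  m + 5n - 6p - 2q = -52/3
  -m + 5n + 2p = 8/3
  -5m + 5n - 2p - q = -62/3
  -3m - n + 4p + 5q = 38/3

m = 8/3, n = 0, p = 8/3, q = 2

Row-reduce the augmented matrix:
R2 ← R2 + 1·R1.
R3 ← R3 + 5·R1.
R4 ← R4 + 3·R1.
R2 ← R2 / (10).
R1 ← R1 − 5·R2.
R3 ← R3 − 30·R2.
R4 ← R4 − 14·R2.
R3 ← R3 / (-20).
R1 ← R1 + 4·R3.
R2 ← R2 + 2/5·R3.
R4 ← R4 + 42/5·R3.
R4 ← R4 / (39/10).
R2 ← R2 + 1/10·R4.
R3 ← R3 − 1/4·R4.
Reading off the reduced rows gives m = 8/3, n = 0, p = 8/3, q = 2.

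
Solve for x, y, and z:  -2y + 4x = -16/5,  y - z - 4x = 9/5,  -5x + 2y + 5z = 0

x = 1/5, y = 2, z = -3/5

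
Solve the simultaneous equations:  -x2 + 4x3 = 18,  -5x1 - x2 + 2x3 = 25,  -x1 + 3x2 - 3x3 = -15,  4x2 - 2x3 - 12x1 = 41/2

no solution

Row-reduce:
Swap R1 and R2.
R1 ← R1 / (-5).
R3 ← R3 + 1·R1.
R4 ← R4 + 12·R1.
R2 ← R2 / (-1).
R1 ← R1 − 1/5·R2.
R3 ← R3 − 16/5·R2.
R4 ← R4 − 32/5·R2.
R3 ← R3 / (47/5).
R1 ← R1 − 2/5·R3.
R2 ← R2 + 4·R3.
R4 ← R4 − 94/5·R3.
Row 4 reduces to 0 = 1/2, a contradiction. The system is inconsistent.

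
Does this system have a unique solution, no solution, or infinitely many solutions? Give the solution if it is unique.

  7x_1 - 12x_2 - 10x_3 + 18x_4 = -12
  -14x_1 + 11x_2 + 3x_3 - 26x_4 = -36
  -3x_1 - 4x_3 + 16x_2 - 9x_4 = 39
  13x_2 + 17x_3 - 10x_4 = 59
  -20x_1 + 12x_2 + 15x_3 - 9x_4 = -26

no solution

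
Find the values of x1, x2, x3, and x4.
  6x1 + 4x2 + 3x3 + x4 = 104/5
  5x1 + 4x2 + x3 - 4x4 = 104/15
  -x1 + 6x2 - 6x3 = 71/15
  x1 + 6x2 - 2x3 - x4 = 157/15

Row-reduce the augmented matrix:
R1 ← R1 / (6).
R2 ← R2 − 5·R1.
R3 ← R3 + 1·R1.
R4 ← R4 − 1·R1.
R2 ← R2 / (2/3).
R1 ← R1 − 2/3·R2.
R3 ← R3 − 20/3·R2.
R4 ← R4 − 16/3·R2.
R3 ← R3 / (19/2).
R1 ← R1 − 2·R3.
R2 ← R2 + 9/4·R3.
R4 ← R4 − 19/2·R3.
R4 ← R4 / (-11).
R1 ← R1 + 99/19·R4.
R2 ← R2 − 161/38·R4.
R3 ← R3 − 97/19·R4.
Reading off the reduced rows gives x1 = 2/3, x2 = 5/2, x3 = 8/5, x4 = 2.

x1 = 2/3, x2 = 5/2, x3 = 8/5, x4 = 2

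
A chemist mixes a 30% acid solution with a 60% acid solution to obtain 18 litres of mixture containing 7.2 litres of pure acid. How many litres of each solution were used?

litres of solution A: 12, litres of solution B: 6

Let a = litres of solution A, b = litres of solution B.
  a + b = 18
  (3/10)a + (3/5)b = 36/5
From equation 1: a = 18 − b.
Substitute into equation 2 and solve: b = 6.
Then a = 12.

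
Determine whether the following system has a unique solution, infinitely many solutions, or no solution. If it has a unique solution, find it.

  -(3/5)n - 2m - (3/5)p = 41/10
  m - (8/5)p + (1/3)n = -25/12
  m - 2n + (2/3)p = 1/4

Row-reduce the augmented matrix:
R1 ← R1 / (-2).
R2 ← R2 − 1·R1.
R3 ← R3 − 1·R1.
R2 ← R2 / (1/30).
R1 ← R1 − 3/10·R2.
R3 ← R3 + 23/10·R2.
R3 ← R3 / (-1961/15).
R1 ← R1 − 87/5·R3.
R2 ← R2 + 57·R3.
Reading off the reduced rows gives m = -7/4, n = -1, p = 0.

m = -7/4, n = -1, p = 0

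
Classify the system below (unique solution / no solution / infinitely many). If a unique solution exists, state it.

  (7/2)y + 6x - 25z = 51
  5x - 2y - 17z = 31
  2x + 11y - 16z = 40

infinitely many solutions

Row-reduce:
R1 ← R1 / (6).
R2 ← R2 − 5·R1.
R3 ← R3 − 2·R1.
R2 ← R2 / (-59/12).
R1 ← R1 − 7/12·R2.
R3 ← R3 − 59/6·R2.
Rank is 2 with 3 unknowns, leaving z free.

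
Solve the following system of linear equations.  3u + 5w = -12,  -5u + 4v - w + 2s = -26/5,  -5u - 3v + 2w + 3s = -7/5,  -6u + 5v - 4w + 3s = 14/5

u = 1, v = -8/5, w = -3, s = 8/5

Row-reduce the augmented matrix:
R1 ← R1 / (3).
R2 ← R2 + 5·R1.
R3 ← R3 + 5·R1.
R4 ← R4 + 6·R1.
R2 ← R2 / (4).
R3 ← R3 + 3·R2.
R4 ← R4 − 5·R2.
R3 ← R3 / (95/6).
R1 ← R1 − 5/3·R3.
R2 ← R2 − 11/6·R3.
R4 ← R4 + 19/6·R3.
R4 ← R4 / (7/5).
R1 ← R1 + 9/19·R4.
R2 ← R2 + 2/95·R4.
R3 ← R3 − 27/95·R4.
Reading off the reduced rows gives u = 1, v = -8/5, w = -3, s = 8/5.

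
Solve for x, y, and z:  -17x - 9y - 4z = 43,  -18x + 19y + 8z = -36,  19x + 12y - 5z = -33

Row-reduce the augmented matrix:
R1 ← R1 / (-17).
R2 ← R2 + 18·R1.
R3 ← R3 − 19·R1.
R2 ← R2 / (485/17).
R1 ← R1 − 9/17·R2.
R3 ← R3 − 33/17·R2.
R3 ← R3 / (-4997/485).
R1 ← R1 − 4/485·R3.
R2 ← R2 − 208/485·R3.
Reading off the reduced rows gives x = -1, y = -2, z = -2.

x = -1, y = -2, z = -2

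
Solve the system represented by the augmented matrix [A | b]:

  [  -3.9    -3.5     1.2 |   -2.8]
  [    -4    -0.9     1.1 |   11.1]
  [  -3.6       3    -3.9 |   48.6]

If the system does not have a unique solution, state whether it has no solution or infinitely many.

Row-reduce the augmented matrix:
R1 ← R1 / (-39/10).
R2 ← R2 + 4·R1.
R3 ← R3 + 18/5·R1.
R2 ← R2 / (1049/390).
R1 ← R1 − 35/39·R2.
R3 ← R3 − 81/13·R2.
R3 ← R3 / (-49353/10490).
R1 ← R1 + 277/1049·R3.
R2 ← R2 + 51/1049·R3.
Reading off the reduced rows gives x_1 = -5, x_2 = 5, x_3 = -4.

x_1 = -5, x_2 = 5, x_3 = -4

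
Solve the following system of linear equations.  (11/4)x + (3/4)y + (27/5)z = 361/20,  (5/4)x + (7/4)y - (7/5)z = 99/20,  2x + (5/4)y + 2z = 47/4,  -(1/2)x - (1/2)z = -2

Row-reduce:
R1 ← R1 / (11/4).
R2 ← R2 − 5/4·R1.
R3 ← R3 − 2·R1.
R4 ← R4 + 1/2·R1.
R2 ← R2 / (31/22).
R1 ← R1 − 3/11·R2.
R3 ← R3 − 31/44·R2.
R4 ← R4 − 3/22·R2.
Swap R3 and R4.
R3 ← R3 / (53/62).
R1 ← R1 − 84/31·R3.
R2 ← R2 + 424/155·R3.
Row 4 reduces to 0 = 1/4, a contradiction. The system is inconsistent.

no solution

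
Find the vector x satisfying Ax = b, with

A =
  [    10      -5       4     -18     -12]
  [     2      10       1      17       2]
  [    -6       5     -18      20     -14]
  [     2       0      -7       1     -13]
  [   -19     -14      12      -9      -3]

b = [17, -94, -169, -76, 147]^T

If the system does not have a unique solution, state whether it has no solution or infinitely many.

Row-reduce:
R1 ← R1 / (10).
R2 ← R2 − 2·R1.
R3 ← R3 + 6·R1.
R4 ← R4 − 2·R1.
R5 ← R5 + 19·R1.
R2 ← R2 / (11).
R1 ← R1 + 1/2·R2.
R3 ← R3 − 2·R2.
R4 ← R4 − 1·R2.
R5 ← R5 + 47/2·R2.
R3 ← R3 / (-172/11).
R1 ← R1 − 9/22·R3.
R2 ← R2 − 1/55·R3.
R4 ← R4 + 86/11·R3.
R5 ← R5 − 2203/110·R3.
Swap R4 and R5.
R4 ← R4 / (1676/215).
R1 ← R1 + 31/43·R4.
R2 ← R2 − 404/215·R4.
R3 ← R3 + 15/43·R4.
Rank is 4 with 5 unknowns, leaving x_5 free.

infinitely many solutions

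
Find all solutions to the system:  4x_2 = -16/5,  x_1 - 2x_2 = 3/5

x_1 = -1, x_2 = -4/5

Row-reduce the augmented matrix:
Swap R1 and R2.
R2 ← R2 / (4).
R1 ← R1 + 2·R2.
Reading off the reduced rows gives x_1 = -1, x_2 = -4/5.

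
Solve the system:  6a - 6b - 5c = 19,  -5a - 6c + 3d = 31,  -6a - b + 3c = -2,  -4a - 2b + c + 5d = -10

Row-reduce the augmented matrix:
R1 ← R1 / (6).
R2 ← R2 + 5·R1.
R3 ← R3 + 6·R1.
R4 ← R4 + 4·R1.
R2 ← R2 / (-5).
R1 ← R1 + 1·R2.
R3 ← R3 + 7·R2.
R4 ← R4 + 6·R2.
R3 ← R3 / (367/30).
R1 ← R1 − 6/5·R3.
R2 ← R2 − 61/30·R3.
R4 ← R4 − 148/15·R3.
R4 ← R4 / (1757/367).
R1 ← R1 + 69/367·R4.
R2 ← R2 − 36/367·R4.
R3 ← R3 + 126/367·R4.
Reading off the reduced rows gives a = -2, b = -1, c = -5, d = -3.

a = -2, b = -1, c = -5, d = -3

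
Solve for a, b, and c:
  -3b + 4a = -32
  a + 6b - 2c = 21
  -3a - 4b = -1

Row-reduce the augmented matrix:
R1 ← R1 / (4).
R2 ← R2 − 1·R1.
R3 ← R3 + 3·R1.
R2 ← R2 / (27/4).
R1 ← R1 + 3/4·R2.
R3 ← R3 + 25/4·R2.
R3 ← R3 / (-50/27).
R1 ← R1 + 2/9·R3.
R2 ← R2 + 8/27·R3.
Reading off the reduced rows gives a = -5, b = 4, c = -1.

a = -5, b = 4, c = -1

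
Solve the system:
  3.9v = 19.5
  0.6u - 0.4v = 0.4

Row-reduce the augmented matrix:
Swap R1 and R2.
R1 ← R1 / (3/5).
R2 ← R2 / (39/10).
R1 ← R1 + 2/3·R2.
Reading off the reduced rows gives u = 4, v = 5.

u = 4, v = 5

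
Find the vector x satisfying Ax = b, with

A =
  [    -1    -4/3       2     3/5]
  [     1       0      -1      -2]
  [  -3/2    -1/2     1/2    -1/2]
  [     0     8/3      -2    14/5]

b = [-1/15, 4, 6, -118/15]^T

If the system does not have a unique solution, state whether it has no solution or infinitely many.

infinitely many solutions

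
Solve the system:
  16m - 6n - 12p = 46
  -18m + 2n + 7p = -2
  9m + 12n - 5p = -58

m = -2, n = -5, p = -4

Row-reduce the augmented matrix:
R1 ← R1 / (16).
R2 ← R2 + 18·R1.
R3 ← R3 − 9·R1.
R2 ← R2 / (-19/4).
R1 ← R1 + 3/8·R2.
R3 ← R3 − 123/8·R2.
R3 ← R3 / (-733/38).
R1 ← R1 + 9/38·R3.
R2 ← R2 − 26/19·R3.
Reading off the reduced rows gives m = -2, n = -5, p = -4.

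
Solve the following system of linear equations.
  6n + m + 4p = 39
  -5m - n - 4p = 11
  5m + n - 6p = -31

m = -5, n = 6, p = 2

Row-reduce the augmented matrix:
R2 ← R2 + 5·R1.
R3 ← R3 − 5·R1.
R2 ← R2 / (29).
R1 ← R1 − 6·R2.
R3 ← R3 + 29·R2.
R3 ← R3 / (-10).
R1 ← R1 − 20/29·R3.
R2 ← R2 − 16/29·R3.
Reading off the reduced rows gives m = -5, n = 6, p = 2.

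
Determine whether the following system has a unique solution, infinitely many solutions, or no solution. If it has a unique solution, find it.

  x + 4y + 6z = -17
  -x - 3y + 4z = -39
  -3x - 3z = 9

x = 3, y = 4, z = -6

Row-reduce the augmented matrix:
R2 ← R2 + 1·R1.
R3 ← R3 + 3·R1.
R1 ← R1 − 4·R2.
R3 ← R3 − 12·R2.
R3 ← R3 / (-105).
R1 ← R1 + 34·R3.
R2 ← R2 − 10·R3.
Reading off the reduced rows gives x = 3, y = 4, z = -6.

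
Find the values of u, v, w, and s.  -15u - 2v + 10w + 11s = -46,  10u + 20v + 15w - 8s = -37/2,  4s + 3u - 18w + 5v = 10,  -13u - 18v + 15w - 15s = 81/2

u = 0, v = -1, w = -3/2, s = -3

Row-reduce the augmented matrix:
R1 ← R1 / (-15).
R2 ← R2 − 10·R1.
R3 ← R3 − 3·R1.
R4 ← R4 + 13·R1.
R2 ← R2 / (56/3).
R1 ← R1 − 2/15·R2.
R3 ← R3 − 23/5·R2.
R4 ← R4 + 244/15·R2.
R3 ← R3 / (-1195/56).
R1 ← R1 + 23/28·R3.
R2 ← R2 − 65/56·R3.
R4 ← R4 − 353/14·R3.
R4 ← R4 / (-105126/5975).
R1 ← R1 + 5817/5975·R4.
R2 ← R2 − 371/1195·R4.
R3 ← R3 + 1782/5975·R4.
Reading off the reduced rows gives u = 0, v = -1, w = -3/2, s = -3.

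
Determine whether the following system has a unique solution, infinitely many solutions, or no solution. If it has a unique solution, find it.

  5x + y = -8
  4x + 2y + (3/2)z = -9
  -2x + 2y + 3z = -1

Row-reduce:
R1 ← R1 / (5).
R2 ← R2 − 4·R1.
R3 ← R3 + 2·R1.
R2 ← R2 / (6/5).
R1 ← R1 − 1/5·R2.
R3 ← R3 − 12/5·R2.
Row 3 reduces to 0 = 1, a contradiction. The system is inconsistent.

no solution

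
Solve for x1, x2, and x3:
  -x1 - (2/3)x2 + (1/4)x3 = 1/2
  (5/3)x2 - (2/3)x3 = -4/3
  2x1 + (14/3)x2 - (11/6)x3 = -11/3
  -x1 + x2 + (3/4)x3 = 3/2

Row-reduce the augmented matrix:
R1 ← R1 / (-1).
R3 ← R3 − 2·R1.
R4 ← R4 + 1·R1.
R2 ← R2 / (5/3).
R1 ← R1 − 2/3·R2.
R3 ← R3 − 10/3·R2.
R4 ← R4 − 5/3·R2.
Swap R3 and R4.
R3 ← R3 / (7/6).
R1 ← R1 − 1/60·R3.
R2 ← R2 + 2/5·R3.
R4 reduces to 0 = 0, so the extra equation is consistent.
Reading off the reduced rows gives x1 = 0, x2 = 0, x3 = 2.

x1 = 0, x2 = 0, x3 = 2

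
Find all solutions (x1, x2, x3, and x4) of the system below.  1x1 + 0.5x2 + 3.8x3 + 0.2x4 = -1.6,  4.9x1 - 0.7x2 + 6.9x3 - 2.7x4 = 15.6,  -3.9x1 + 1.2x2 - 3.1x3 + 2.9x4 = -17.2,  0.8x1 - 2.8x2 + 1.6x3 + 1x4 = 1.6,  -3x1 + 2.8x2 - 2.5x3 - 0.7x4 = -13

Row-reduce the augmented matrix:
R2 ← R2 − 49/10·R1.
R3 ← R3 + 39/10·R1.
R4 ← R4 − 4/5·R1.
R5 ← R5 + 3·R1.
R2 ← R2 / (-63/20).
R1 ← R1 − 1/2·R2.
R3 ← R3 − 63/20·R2.
R4 ← R4 + 16/5·R2.
R5 ← R5 − 43/10·R2.
Swap R3 and R4.
R3 ← R3 / (16484/1575).
R1 ← R1 − 611/315·R3.
R2 ← R2 − 1172/315·R3.
R5 ← R5 + 22361/3150·R3.
Swap R4 and R5.
R4 ← R4 / (-332667/164840).
R1 ← R1 + 1563/1268·R4.
R2 ← R2 + 1893/4121·R4.
R3 ← R3 − 7211/16484·R4.
R5 reduces to 0 = 0, so the extra equation is consistent.
Reading off the reduced rows gives x1 = 6, x2 = 0, x3 = -2, x4 = 0.

x1 = 6, x2 = 0, x3 = -2, x4 = 0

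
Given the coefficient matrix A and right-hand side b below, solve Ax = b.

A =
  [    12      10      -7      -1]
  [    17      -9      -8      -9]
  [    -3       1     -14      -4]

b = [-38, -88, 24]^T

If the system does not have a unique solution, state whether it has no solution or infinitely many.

infinitely many solutions

Row-reduce:
R1 ← R1 / (12).
R2 ← R2 − 17·R1.
R3 ← R3 + 3·R1.
R2 ← R2 / (-139/6).
R1 ← R1 − 5/6·R2.
R3 ← R3 − 7/2·R2.
R3 ← R3 / (-2149/139).
R1 ← R1 + 143/278·R3.
R2 ← R2 + 23/278·R3.
Rank is 3 with 4 unknowns, leaving x_4 free.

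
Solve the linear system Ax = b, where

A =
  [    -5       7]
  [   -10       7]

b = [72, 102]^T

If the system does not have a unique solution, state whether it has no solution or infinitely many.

x_1 = -6, x_2 = 6

Row-reduce the augmented matrix:
R1 ← R1 / (-5).
R2 ← R2 + 10·R1.
R2 ← R2 / (-7).
R1 ← R1 + 7/5·R2.
Reading off the reduced rows gives x_1 = -6, x_2 = 6.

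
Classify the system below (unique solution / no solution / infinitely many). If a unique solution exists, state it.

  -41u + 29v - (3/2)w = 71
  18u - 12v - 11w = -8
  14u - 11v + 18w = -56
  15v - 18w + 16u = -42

no solution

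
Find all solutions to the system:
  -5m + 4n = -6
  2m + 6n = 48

Row-reduce the augmented matrix:
R1 ← R1 / (-5).
R2 ← R2 − 2·R1.
R2 ← R2 / (38/5).
R1 ← R1 + 4/5·R2.
Reading off the reduced rows gives m = 6, n = 6.

m = 6, n = 6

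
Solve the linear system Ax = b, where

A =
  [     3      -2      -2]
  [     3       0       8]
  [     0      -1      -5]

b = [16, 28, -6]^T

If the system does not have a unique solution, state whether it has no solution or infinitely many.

Row-reduce:
R1 ← R1 / (3).
R2 ← R2 − 3·R1.
R2 ← R2 / (2).
R1 ← R1 + 2/3·R2.
R3 ← R3 + 1·R2.
Rank is 2 with 3 unknowns, leaving x_3 free.

infinitely many solutions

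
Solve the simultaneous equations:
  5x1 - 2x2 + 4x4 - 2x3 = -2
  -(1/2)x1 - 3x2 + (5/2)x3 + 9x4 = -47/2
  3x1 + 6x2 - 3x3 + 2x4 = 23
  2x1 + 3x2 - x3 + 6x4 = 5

no solution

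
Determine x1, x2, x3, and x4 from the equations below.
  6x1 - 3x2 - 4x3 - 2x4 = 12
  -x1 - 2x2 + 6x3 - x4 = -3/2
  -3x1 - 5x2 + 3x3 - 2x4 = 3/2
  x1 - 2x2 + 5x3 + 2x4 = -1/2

x1 = 1, x2 = -1, x3 = -1/2, x4 = -1/2

Row-reduce the augmented matrix:
R1 ← R1 / (6).
R2 ← R2 + 1·R1.
R3 ← R3 + 3·R1.
R4 ← R4 − 1·R1.
R2 ← R2 / (-5/2).
R1 ← R1 + 1/2·R2.
R3 ← R3 + 13/2·R2.
R4 ← R4 + 3/2·R2.
R3 ← R3 / (-193/15).
R1 ← R1 + 26/15·R3.
R2 ← R2 + 32/15·R3.
R4 ← R4 − 37/15·R3.
R4 ← R4 / (622/193).
R1 ← R1 + 25/193·R4.
R2 ← R2 − 88/193·R4.
R3 ← R3 + 7/193·R4.
Reading off the reduced rows gives x1 = 1, x2 = -1, x3 = -1/2, x4 = -1/2.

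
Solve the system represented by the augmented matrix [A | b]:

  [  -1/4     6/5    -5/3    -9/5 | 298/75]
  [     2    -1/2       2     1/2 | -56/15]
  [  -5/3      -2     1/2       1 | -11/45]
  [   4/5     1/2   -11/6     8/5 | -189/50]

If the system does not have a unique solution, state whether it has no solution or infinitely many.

x_1 = -4/3, x_2 = 1/3, x_3 = 0, x_4 = -9/5

Row-reduce the augmented matrix:
R1 ← R1 / (-1/4).
R2 ← R2 − 2·R1.
R3 ← R3 + 5/3·R1.
R4 ← R4 − 4/5·R1.
R2 ← R2 / (91/10).
R1 ← R1 + 24/5·R2.
R3 ← R3 + 10·R2.
R4 ← R4 − 217/50·R2.
R3 ← R3 / (-1381/1638).
R1 ← R1 − 188/273·R3.
R2 ← R2 + 340/273·R3.
R4 ← R4 + 229/130·R3.
R4 ← R4 / (19947/2762).
R1 ← R1 + 2748/1381·R4.
R2 ← R2 − 2531/1381·R4.
R3 ← R3 − 3726/1381·R4.
Reading off the reduced rows gives x_1 = -4/3, x_2 = 1/3, x_3 = 0, x_4 = -9/5.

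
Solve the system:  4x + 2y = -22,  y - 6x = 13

x = -3, y = -5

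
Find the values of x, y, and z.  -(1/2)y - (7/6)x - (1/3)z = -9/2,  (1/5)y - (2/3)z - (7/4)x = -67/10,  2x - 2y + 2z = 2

Row-reduce the augmented matrix:
R1 ← R1 / (-7/6).
R2 ← R2 + 7/4·R1.
R3 ← R3 − 2·R1.
R2 ← R2 / (19/20).
R1 ← R1 − 3/7·R2.
R3 ← R3 + 20/7·R2.
R3 ← R3 / (370/399).
R1 ← R1 − 48/133·R3.
R2 ← R2 + 10/57·R3.
Reading off the reduced rows gives x = 6, y = -1, z = -6.

x = 6, y = -1, z = -6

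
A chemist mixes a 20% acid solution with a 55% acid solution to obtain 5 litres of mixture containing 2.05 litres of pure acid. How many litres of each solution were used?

litres of solution A: 2, litres of solution B: 3

Let a = litres of solution A, b = litres of solution B.
  a + b = 5
  (1/5)a + (11/20)b = 41/20
Row-reduce the augmented matrix:
R2 ← R2 − 1/5·R1.
R2 ← R2 / (7/20).
R1 ← R1 − 1·R2.
Reading off the reduced rows gives a = 2, b = 3.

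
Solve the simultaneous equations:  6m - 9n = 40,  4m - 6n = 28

Row-reduce:
R1 ← R1 / (6).
R2 ← R2 − 4·R1.
Row 2 reduces to 0 = 4/3, a contradiction. The system is inconsistent.

no solution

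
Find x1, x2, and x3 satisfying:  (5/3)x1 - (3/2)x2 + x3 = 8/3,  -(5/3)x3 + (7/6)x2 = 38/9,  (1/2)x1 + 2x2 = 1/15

Row-reduce the augmented matrix:
R1 ← R1 / (5/3).
R3 ← R3 − 1/2·R1.
R2 ← R2 / (7/6).
R1 ← R1 + 9/10·R2.
R3 ← R3 − 49/20·R2.
R3 ← R3 / (16/5).
R1 ← R1 + 24/35·R3.
R2 ← R2 + 10/7·R3.
Reading off the reduced rows gives x1 = 14/5, x2 = -2/3, x3 = -3.

x1 = 14/5, x2 = -2/3, x3 = -3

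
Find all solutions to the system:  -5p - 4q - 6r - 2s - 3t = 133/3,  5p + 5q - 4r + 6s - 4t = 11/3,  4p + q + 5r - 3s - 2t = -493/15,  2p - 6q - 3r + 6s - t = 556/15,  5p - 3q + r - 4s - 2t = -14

Row-reduce the augmented matrix:
R1 ← R1 / (-5).
R2 ← R2 − 5·R1.
R3 ← R3 − 4·R1.
R4 ← R4 − 2·R1.
R5 ← R5 − 5·R1.
R1 ← R1 − 4/5·R2.
R3 ← R3 + 11/5·R2.
R4 ← R4 + 38/5·R2.
R5 ← R5 + 7·R2.
R3 ← R3 / (-109/5).
R1 ← R1 − 46/5·R3.
R2 ← R2 + 10·R3.
R4 ← R4 + 407/5·R3.
R5 ← R5 + 75·R3.
R4 ← R4 / (2171/109).
R1 ← R1 + 112/109·R4.
R2 ← R2 − 226/109·R4.
R3 ← R3 + 21/109·R4.
R5 ← R5 − 823/109·R4.
R5 ← R5 / (15401/2171).
R1 ← R1 + 2605/2171·R5.
R2 ← R2 − 333/2171·R5.
R3 ← R3 − 2361/2171·R5.
R4 ← R4 − 2020/2171·R5.
Reading off the reduced rows gives p = -14/5, q = -3, r = -3, s = 7/3, t = -5/3.

p = -14/5, q = -3, r = -3, s = 7/3, t = -5/3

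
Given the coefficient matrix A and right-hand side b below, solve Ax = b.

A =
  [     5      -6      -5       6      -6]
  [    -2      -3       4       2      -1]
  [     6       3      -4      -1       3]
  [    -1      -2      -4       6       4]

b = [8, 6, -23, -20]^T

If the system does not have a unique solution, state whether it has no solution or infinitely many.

infinitely many solutions

Row-reduce:
R1 ← R1 / (5).
R2 ← R2 + 2·R1.
R3 ← R3 − 6·R1.
R4 ← R4 + 1·R1.
R2 ← R2 / (-27/5).
R1 ← R1 + 6/5·R2.
R3 ← R3 − 51/5·R2.
R4 ← R4 + 16/5·R2.
R3 ← R3 / (52/9).
R1 ← R1 + 13/9·R3.
R2 ← R2 + 10/27·R3.
R4 ← R4 + 167/27·R3.
R4 ← R4 / (245/52).
R1 ← R1 − 1/4·R4.
R2 ← R2 + 21/26·R4.
R3 ← R3 − 1/52·R4.
Rank is 4 with 5 unknowns, leaving x_5 free.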